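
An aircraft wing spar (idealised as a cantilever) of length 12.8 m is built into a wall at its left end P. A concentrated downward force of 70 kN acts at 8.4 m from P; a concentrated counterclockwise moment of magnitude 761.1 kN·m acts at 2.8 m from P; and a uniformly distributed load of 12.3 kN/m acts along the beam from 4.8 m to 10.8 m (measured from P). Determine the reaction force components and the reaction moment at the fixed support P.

P_x = 0, P_y = 143.8 kN, M_P = 402.5 kN·m

Resultant of the distributed load: 12.3 × 6 = 73.8 kN at 7.8 m from P.
ΣF_x = 0: P_x = 0.
ΣF_y = 0: P_y − 70 − 12.3·6 = 0 → P_y = 143.8 kN.
ΣM about P: M_P − 70·8.4 + 761.1 − (12.3·6)·7.8 = 0 → M_P = 402.5 kN·m.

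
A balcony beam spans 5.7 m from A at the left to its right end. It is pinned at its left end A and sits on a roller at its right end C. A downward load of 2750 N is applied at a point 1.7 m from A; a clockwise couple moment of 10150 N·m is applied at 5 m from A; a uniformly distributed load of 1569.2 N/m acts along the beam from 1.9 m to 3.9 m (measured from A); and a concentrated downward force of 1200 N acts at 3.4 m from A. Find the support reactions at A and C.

Resultant of the distributed load: 1569.2 × 2 = 3138.4 N at 2.9 m from A.
Taking moments about A: C_y·5.7 − 2750·1.7 − 10150 − (1569.2·2)·2.9 − 1200·3.4 = 0 → C_y = 28006.36/5.7 = 4913.4 ≈ 4913 N.
ΣF_y = 0: A_y + 4913.4 − 2750 − 1569.2·2 − 1200 = 0 → A_y = 2175 N.
ΣF_x = 0: no horizontal applied forces, so A_x = 0.

A_x = 0, A_y = 2175 N, C_y = 4913 N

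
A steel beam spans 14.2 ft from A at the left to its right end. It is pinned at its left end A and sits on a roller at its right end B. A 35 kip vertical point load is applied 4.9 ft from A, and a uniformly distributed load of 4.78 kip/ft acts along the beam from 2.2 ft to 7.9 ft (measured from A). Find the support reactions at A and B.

Resultant of the distributed load: 4.78 × 5.7 = 27.246 kip at 5.05 ft from A.
ΣM about A: B_y·14.2 − 35·4.9 − (4.78·5.7)·5.05 = 0 → B_y = 309.0923/14.2 = 21.7671 ≈ 21.77 kip.
ΣF_y = 0: A_y + 21.7671 − 35 − 4.78·5.7 = 0 → A_y = 40.48 kip.
ΣF_x = 0: no horizontal applied forces, so A_x = 0.

A_x = 0, A_y = 40.48 kip, B_y = 21.77 kip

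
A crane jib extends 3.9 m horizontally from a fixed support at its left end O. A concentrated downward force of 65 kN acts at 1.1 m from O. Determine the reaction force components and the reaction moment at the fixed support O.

ΣF_x = 0: O_x = 0.
ΣF_y = 0: O_y − 65 = 0 → O_y = 65.00 kN.
ΣM about O: M_O − 65·1.1 = 0 → M_O = 71.50 kN·m.

O_x = 0, O_y = 65.00 kN, M_O = 71.50 kN·m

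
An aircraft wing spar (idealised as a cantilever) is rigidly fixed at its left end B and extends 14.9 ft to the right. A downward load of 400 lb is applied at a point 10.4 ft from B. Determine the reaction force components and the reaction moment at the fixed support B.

B_x = 0, B_y = 400.0 lb, M_B = 4160 lb·ft

ΣF_x = 0: B_x = 0.
ΣF_y = 0: B_y − 400 = 0 → B_y = 400.0 lb.
ΣM about B: M_B − 400·10.4 = 0 → M_B = 4160 lb·ft.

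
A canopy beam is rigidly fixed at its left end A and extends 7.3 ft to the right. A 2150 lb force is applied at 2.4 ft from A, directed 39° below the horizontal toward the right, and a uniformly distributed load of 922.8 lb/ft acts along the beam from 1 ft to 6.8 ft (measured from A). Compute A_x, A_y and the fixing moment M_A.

Resultant of the distributed load: 922.8 × 5.8 = 5352.24 lb at 3.9 ft from A.
ΣF_x = 0: A_x + 2150·cos39° = 0 → A_x = -1671 lb.
ΣF_y = 0: A_y − 2150·sin39° − 922.8·5.8 = 0 → A_y = 6705 lb.
ΣM about A: M_A − 2150·sin39°·2.4 − (922.8·5.8)·3.9 = 0 → M_A = 24120 lb·ft.

A_x = -1671 lb, A_y = 6705 lb, M_A = 24120 lb·ft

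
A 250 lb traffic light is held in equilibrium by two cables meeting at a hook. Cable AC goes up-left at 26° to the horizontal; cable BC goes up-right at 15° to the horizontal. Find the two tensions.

ΣF_x = 0: −T_AC·cos26° + T_BC·cos15° = 0 → T_BC = 0.9305·T_AC.
ΣF_y = 0: T_AC·sin26° + T_BC·sin15° = 250.
Substitute: T_AC·(0.438371 + 0.9305·0.258819) = 250 → T_AC = 368.079 ≈ 368.1 lb.
Then T_BC = 0.9305 × 368.079 = 342.5 lb.

T_AC = 368.1 lb, T_BC = 342.5 lb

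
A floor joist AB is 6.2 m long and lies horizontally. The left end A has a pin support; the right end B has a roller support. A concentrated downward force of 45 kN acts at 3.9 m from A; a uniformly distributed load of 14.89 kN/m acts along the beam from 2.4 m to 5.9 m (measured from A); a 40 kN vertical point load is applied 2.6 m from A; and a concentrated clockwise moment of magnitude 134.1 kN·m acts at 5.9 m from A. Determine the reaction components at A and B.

A_x = 0, A_y = 35.52 kN, B_y = 101.6 kN

Resultant of the distributed load: 14.89 × 3.5 = 52.115 kN at 4.15 m from A.
ΣM about A: B_y·6.2 − 45·3.9 − (14.89·3.5)·4.15 − 40·2.6 − 134.1 = 0 → B_y = 629.87725/6.2 = 101.593 ≈ 101.6 kN.
ΣF_y = 0: A_y + 101.593 − 45 − 14.89·3.5 − 40 = 0 → A_y = 35.52 kN.
ΣF_x = 0: no horizontal applied forces, so A_x = 0.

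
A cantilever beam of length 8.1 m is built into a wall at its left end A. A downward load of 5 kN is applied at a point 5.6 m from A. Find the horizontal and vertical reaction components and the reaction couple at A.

ΣF_x = 0: A_x = 0.
ΣF_y = 0: A_y − 5 = 0 → A_y = 5.000 kN.
ΣM about A: M_A − 5·5.6 = 0 → M_A = 28.00 kN·m.

A_x = 0, A_y = 5.000 kN, M_A = 28.00 kN·m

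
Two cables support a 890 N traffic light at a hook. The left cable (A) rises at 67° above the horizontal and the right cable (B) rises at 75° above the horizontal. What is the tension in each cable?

T_A = 374.1 N, T_B = 564.8 N

ΣF_x = 0: −T_A·cos67° + T_B·cos75° = 0 → T_B = 1.50967·T_A.
ΣF_y = 0: T_A·sin67° + T_B·sin75° = 890.
Substitute: T_A·(0.920505 + 1.50967·0.965926) = 890 → T_A = 374.149 ≈ 374.1 N.
Then T_B = 1.50967 × 374.149 = 564.8 N.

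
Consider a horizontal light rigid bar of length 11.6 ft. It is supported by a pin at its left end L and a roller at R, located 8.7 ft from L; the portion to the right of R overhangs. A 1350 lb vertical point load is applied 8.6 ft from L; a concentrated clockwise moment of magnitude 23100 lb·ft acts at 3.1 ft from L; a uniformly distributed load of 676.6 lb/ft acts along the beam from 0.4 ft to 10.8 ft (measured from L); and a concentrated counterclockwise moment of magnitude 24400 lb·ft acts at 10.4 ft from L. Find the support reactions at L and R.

L_x = 0, L_y = 2672 lb, R_y = 5714 lb

Resultant of the distributed load: 676.6 × 10.4 = 7036.64 lb at 5.6 ft from L.
Moments about L: R_y·8.7 − 1350·8.6 − 23100 − (676.6·10.4)·5.6 + 24400 = 0 → R_y = 49715.184/8.7 = 5714.39 ≈ 5714 lb.
ΣF_y = 0: L_y + 5714.39 − 1350 − 676.6·10.4 = 0 → L_y = 2672 lb.
ΣF_x = 0: no horizontal applied forces, so L_x = 0.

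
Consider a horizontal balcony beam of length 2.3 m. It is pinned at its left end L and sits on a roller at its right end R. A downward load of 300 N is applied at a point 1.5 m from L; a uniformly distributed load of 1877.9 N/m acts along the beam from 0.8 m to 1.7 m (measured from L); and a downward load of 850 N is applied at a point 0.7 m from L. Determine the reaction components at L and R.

L_x = 0, L_y = 1467 N, R_y = 1373 N

Resultant of the distributed load: 1877.9 × 0.9 = 1690.11 N at 1.25 m from L.
ΣM about L: R_y·2.3 − 300·1.5 − (1877.9·0.9)·1.25 − 850·0.7 = 0 → R_y = 3157.6375/2.3 = 1372.89 ≈ 1373 N.
ΣF_y = 0: L_y + 1372.89 − 300 − 1877.9·0.9 − 850 = 0 → L_y = 1467 N.
ΣF_x = 0: no horizontal applied forces, so L_x = 0.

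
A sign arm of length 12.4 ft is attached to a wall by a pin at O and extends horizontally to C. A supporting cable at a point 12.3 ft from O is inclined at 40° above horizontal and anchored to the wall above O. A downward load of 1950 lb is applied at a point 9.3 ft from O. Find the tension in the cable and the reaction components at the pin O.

ΣM about O: T·sin40°·12.3 − 1950·9.3 = 0 → T = 18135/(12.3·0.642788) = 2293.74 ≈ 2294 lb.
ΣF_x = 0: O_x − T·cos40° = 0 → O_x = 2293.74 × 0.766044 = 1757 lb.
ΣF_y = 0: O_y + T·sin40° − 1950 = 0 → O_y = 1950 − 2293.74 × 0.642788 = 475.6 lb.

T = 2294 lb, O_x = 1757 lb, O_y = 475.6 lb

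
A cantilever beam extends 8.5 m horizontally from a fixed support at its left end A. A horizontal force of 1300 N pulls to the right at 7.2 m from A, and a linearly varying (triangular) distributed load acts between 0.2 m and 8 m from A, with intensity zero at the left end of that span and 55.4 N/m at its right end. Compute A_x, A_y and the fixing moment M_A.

A_x = -1300 N, A_y = 216.1 N, M_A = 1167 N·m

Resultant of the triangular load: ½ × 55.4 × 7.8 = 216.06 N, acting at 5.4 m from A (one-third of the span from the peak).
ΣF_x = 0: A_x + 1300 = 0 → A_x = -1300 N.
ΣF_y = 0: A_y − ½·55.4·7.8 = 0 → A_y = 216.1 N.
ΣM about A: M_A − (½·55.4·7.8)·5.4 = 0 → M_A = 1167 N·m.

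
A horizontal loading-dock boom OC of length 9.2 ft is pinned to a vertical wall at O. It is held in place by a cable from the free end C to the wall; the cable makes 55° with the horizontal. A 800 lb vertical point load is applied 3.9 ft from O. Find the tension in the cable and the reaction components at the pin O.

T = 414.0 lb, O_x = 237.5 lb, O_y = 460.9 lb

ΣM about O: T·sin55°·9.2 − 800·3.9 = 0 → T = 3120/(9.2·0.819152) = 414.002 ≈ 414.0 lb.
ΣF_x = 0: O_x − T·cos55° = 0 → O_x = 414.002 × 0.573576 = 237.5 lb.
ΣF_y = 0: O_y + T·sin55° − 800 = 0 → O_y = 800 − 414.002 × 0.819152 = 460.9 lb.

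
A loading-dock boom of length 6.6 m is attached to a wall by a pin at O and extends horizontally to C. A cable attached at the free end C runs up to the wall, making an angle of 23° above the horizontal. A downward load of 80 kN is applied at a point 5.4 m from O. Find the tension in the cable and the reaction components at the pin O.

ΣM about O: T·sin23°·6.6 − 80·5.4 = 0 → T = 432/(6.6·0.390731) = 167.518 ≈ 167.5 kN.
ΣF_x = 0: O_x − T·cos23° = 0 → O_x = 167.518 × 0.920505 = 154.2 kN.
ΣF_y = 0: O_y + T·sin23° − 80 = 0 → O_y = 80 − 167.518 × 0.390731 = 14.55 kN.

T = 167.5 kN, O_x = 154.2 kN, O_y = 14.55 kN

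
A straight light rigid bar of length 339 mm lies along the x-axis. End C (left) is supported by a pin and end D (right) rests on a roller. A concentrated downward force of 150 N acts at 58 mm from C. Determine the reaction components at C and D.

Moments about C: D_y·339 − 150·58 = 0 → D_y = 8700/339 = 25.6637 ≈ 25.66 N.
ΣF_y = 0: C_y + 25.6637 − 150 = 0 → C_y = 124.3 N.
ΣF_x = 0: no horizontal applied forces, so C_x = 0.

C_x = 0, C_y = 124.3 N, D_y = 25.66 N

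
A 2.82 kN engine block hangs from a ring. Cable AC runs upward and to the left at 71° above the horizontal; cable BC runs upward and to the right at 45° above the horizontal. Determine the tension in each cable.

ΣF_x = 0: −T_AC·cos71° + T_BC·cos45° = 0 → T_BC = 0.460423·T_AC.
ΣF_y = 0: T_AC·sin71° + T_BC·sin45° = 2.82.
Substitute: T_AC·(0.945519 + 0.460423·0.707107) = 2.82 → T_AC = 2.21857 ≈ 2.219 kN.
Then T_BC = 0.460423 × 2.21857 = 1.021 kN.

T_AC = 2.219 kN, T_BC = 1.021 kN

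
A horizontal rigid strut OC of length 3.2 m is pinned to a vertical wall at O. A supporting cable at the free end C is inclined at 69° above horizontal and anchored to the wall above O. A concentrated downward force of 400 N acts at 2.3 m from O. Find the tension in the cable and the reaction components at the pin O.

ΣM about O: T·sin69°·3.2 − 400·2.3 = 0 → T = 920/(3.2·0.93358) = 307.954 ≈ 308.0 N.
ΣF_x = 0: O_x − T·cos69° = 0 → O_x = 307.954 × 0.358368 = 110.4 N.
ΣF_y = 0: O_y + T·sin69° − 400 = 0 → O_y = 400 − 307.954 × 0.93358 = 112.5 N.

T = 308.0 N, O_x = 110.4 N, O_y = 112.5 N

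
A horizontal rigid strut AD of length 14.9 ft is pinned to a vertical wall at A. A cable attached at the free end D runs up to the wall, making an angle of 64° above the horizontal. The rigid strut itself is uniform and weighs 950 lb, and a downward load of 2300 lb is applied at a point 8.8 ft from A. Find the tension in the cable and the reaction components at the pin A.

ΣM about A: T·sin64°·14.9 − 950·7.45 − 2300·8.8 = 0 → T = 27317.5/(14.9·0.898794) = 2039.83 ≈ 2040 lb.
ΣF_x = 0: A_x − T·cos64° = 0 → A_x = 2039.83 × 0.438371 = 894.2 lb.
ΣF_y = 0: A_y + T·sin64° − 950 − 2300 = 0 → A_y = 3250 − 2039.83 × 0.898794 = 1417 lb.

T = 2040 lb, A_x = 894.2 lb, A_y = 1417 lb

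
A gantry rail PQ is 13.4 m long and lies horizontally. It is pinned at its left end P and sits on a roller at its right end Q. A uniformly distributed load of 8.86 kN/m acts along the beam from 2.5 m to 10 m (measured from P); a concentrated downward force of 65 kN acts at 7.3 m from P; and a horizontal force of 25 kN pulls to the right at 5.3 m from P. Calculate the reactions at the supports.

P_x = -25.00 kN, P_y = 65.05 kN, Q_y = 66.40 kN

Resultant of the distributed load: 8.86 × 7.5 = 66.45 kN at 6.25 m from P.
Taking moments about P: Q_y·13.4 − (8.86·7.5)·6.25 − 65·7.3 = 0 → Q_y = 889.8125/13.4 = 66.4039 ≈ 66.40 kN.
ΣF_y = 0: P_y + 66.4039 − 8.86·7.5 − 65 = 0 → P_y = 65.05 kN.
ΣF_x = 0: P_x + 25 = 0 → P_x = -25.00 kN.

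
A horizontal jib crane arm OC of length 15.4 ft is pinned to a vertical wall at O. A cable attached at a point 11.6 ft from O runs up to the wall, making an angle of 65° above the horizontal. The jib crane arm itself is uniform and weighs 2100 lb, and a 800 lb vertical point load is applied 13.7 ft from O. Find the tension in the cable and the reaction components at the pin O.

T = 2581 lb, O_x = 1091 lb, O_y = 561.2 lb

ΣM about O: T·sin65°·11.6 − 2100·7.7 − 800·13.7 = 0 → T = 27130/(11.6·0.906308) = 2580.57 ≈ 2581 lb.
ΣF_x = 0: O_x − T·cos65° = 0 → O_x = 2580.57 × 0.422618 = 1091 lb.
ΣF_y = 0: O_y + T·sin65° − 2100 − 800 = 0 → O_y = 2900 − 2580.57 × 0.906308 = 561.2 lb.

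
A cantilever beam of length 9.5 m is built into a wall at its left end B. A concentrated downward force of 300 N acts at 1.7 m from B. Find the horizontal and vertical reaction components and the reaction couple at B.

B_x = 0, B_y = 300.0 N, M_B = 510.0 N·m

ΣF_x = 0: B_x = 0.
ΣF_y = 0: B_y − 300 = 0 → B_y = 300.0 N.
ΣM about B: M_B − 300·1.7 = 0 → M_B = 510.0 N·m.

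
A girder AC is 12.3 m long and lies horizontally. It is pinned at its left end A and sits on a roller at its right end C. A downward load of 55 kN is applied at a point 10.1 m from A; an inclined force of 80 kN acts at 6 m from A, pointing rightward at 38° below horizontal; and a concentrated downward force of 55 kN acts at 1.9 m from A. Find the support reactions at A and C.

Taking moments about A: C_y·12.3 − 55·10.1 − 80·sin38°·6 − 55·1.9 = 0 → C_y = 955.518/12.3 = 77.6844 ≈ 77.68 kN.
ΣF_y = 0: A_y + 77.6844 − 55 − 80·sin38° − 55 = 0 → A_y = 81.57 kN.
ΣF_x = 0: A_x + 80·cos38° = 0 → A_x = -63.04 kN.

A_x = -63.04 kN, A_y = 81.57 kN, C_y = 77.68 kN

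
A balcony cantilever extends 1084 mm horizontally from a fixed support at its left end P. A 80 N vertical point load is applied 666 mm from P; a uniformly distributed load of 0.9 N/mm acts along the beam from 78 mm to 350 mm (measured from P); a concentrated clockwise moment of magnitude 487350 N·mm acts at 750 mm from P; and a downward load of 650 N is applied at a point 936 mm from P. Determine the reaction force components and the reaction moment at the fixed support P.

Resultant of the distributed load: 0.9 × 272 = 244.8 N at 214 mm from P.
ΣF_x = 0: P_x = 0.
ΣF_y = 0: P_y − 80 − 0.9·272 − 650 = 0 → P_y = 974.8 N.
ΣM about P: M_P − 80·666 − (0.9·272)·214 − 487350 − 650·936 = 0 → M_P = 1201000 N·mm.

P_x = 0, P_y = 974.8 N, M_P = 1201000 N·mm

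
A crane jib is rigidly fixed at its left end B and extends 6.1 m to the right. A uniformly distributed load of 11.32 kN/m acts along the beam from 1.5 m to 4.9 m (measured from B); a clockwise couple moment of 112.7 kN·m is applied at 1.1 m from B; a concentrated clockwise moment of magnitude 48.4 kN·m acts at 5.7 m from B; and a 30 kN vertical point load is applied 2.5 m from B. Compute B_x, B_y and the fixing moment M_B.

B_x = 0, B_y = 68.49 kN, M_B = 359.3 kN·m

Resultant of the distributed load: 11.32 × 3.4 = 38.488 kN at 3.2 m from B.
ΣF_x = 0: B_x = 0.
ΣF_y = 0: B_y − 11.32·3.4 − 30 = 0 → B_y = 68.49 kN.
ΣM about B: M_B − (11.32·3.4)·3.2 − 112.7 − 48.4 − 30·2.5 = 0 → M_B = 359.3 kN·m.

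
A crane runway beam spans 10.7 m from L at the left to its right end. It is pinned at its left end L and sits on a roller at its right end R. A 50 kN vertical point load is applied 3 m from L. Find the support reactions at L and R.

Moments about L: R_y·10.7 − 50·3 = 0 → R_y = 150/10.7 = 14.0187 ≈ 14.02 kN.
ΣF_y = 0: L_y + 14.0187 − 50 = 0 → L_y = 35.98 kN.
ΣF_x = 0: no horizontal applied forces, so L_x = 0.

L_x = 0, L_y = 35.98 kN, R_y = 14.02 kN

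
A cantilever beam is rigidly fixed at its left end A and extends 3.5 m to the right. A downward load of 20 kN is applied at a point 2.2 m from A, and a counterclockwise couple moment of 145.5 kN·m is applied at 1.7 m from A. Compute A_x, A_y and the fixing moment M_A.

A_x = 0, A_y = 20.00 kN, M_A = -101.5 kN·m

ΣF_x = 0: A_x = 0.
ΣF_y = 0: A_y − 20 = 0 → A_y = 20.00 kN.
ΣM about A: M_A − 20·2.2 + 145.5 = 0 → M_A = -101.5 kN·m.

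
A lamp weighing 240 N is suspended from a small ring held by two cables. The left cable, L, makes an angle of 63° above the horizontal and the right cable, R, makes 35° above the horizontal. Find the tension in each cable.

ΣF_x = 0: −T_L·cos63° + T_R·cos35° = 0 → T_R = 0.55422·T_L.
ΣF_y = 0: T_L·sin63° + T_R·sin35° = 240.
Substitute: T_L·(0.891007 + 0.55422·0.573576) = 240 → T_L = 198.529 ≈ 198.5 N.
Then T_R = 0.55422 × 198.529 = 110.0 N.

T_L = 198.5 N, T_R = 110.0 N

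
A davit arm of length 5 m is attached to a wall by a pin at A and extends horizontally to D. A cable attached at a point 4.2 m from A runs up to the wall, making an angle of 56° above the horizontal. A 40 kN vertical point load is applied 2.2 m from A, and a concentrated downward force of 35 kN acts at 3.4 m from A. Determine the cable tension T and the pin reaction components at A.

ΣM about A: T·sin56°·4.2 − 40·2.2 − 35·3.4 = 0 → T = 207/(4.2·0.829038) = 59.4493 ≈ 59.45 kN.
ΣF_x = 0: A_x − T·cos56° = 0 → A_x = 59.4493 × 0.559193 = 33.24 kN.
ΣF_y = 0: A_y + T·sin56° − 40 − 35 = 0 → A_y = 75 − 59.4493 × 0.829038 = 25.71 kN.

T = 59.45 kN, A_x = 33.24 kN, A_y = 25.71 kN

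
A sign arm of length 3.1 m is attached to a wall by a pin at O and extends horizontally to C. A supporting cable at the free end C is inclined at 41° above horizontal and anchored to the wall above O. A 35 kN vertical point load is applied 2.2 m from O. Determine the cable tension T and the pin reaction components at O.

ΣM about O: T·sin41°·3.1 − 35·2.2 = 0 → T = 77/(3.1·0.656059) = 37.8605 ≈ 37.86 kN.
ΣF_x = 0: O_x − T·cos41° = 0 → O_x = 37.8605 × 0.75471 = 28.57 kN.
ΣF_y = 0: O_y + T·sin41° − 35 = 0 → O_y = 35 − 37.8605 × 0.656059 = 10.16 kN.

T = 37.86 kN, O_x = 28.57 kN, O_y = 10.16 kN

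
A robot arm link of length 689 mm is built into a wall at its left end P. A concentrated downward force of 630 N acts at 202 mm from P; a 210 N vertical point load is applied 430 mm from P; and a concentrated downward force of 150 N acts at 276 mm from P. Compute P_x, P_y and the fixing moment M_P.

P_x = 0, P_y = 990.0 N, M_P = 259000 N·mm

ΣF_x = 0: P_x = 0.
ΣF_y = 0: P_y − 630 − 210 − 150 = 0 → P_y = 990.0 N.
ΣM about P: M_P − 630·202 − 210·430 − 150·276 = 0 → M_P = 259000 N·mm.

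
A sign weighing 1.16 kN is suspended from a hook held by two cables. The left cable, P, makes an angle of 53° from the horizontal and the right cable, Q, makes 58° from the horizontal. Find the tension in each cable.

ΣF_x = 0: −T_P·cos53° + T_Q·cos58° = 0 → T_Q = 1.13567·T_P.
ΣF_y = 0: T_P·sin53° + T_Q·sin58° = 1.16.
Substitute: T_P·(0.798636 + 1.13567·0.848048) = 1.16 → T_P = 0.65844 ≈ 0.6584 kN.
Then T_Q = 1.13567 × 0.65844 = 0.7478 kN.

T_P = 0.6584 kN, T_Q = 0.7478 kN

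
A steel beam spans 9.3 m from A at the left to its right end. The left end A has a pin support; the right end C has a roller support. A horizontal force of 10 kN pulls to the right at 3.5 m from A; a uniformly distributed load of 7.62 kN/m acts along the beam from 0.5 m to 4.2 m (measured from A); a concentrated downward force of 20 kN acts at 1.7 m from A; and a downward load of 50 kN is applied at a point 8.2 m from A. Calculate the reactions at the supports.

Resultant of the distributed load: 7.62 × 3.7 = 28.194 kN at 2.35 m from A.
Taking moments about A: C_y·9.3 − (7.62·3.7)·2.35 − 20·1.7 − 50·8.2 = 0 → C_y = 510.2559/9.3 = 54.8662 ≈ 54.87 kN.
ΣF_y = 0: A_y + 54.8662 − 7.62·3.7 − 20 − 50 = 0 → A_y = 43.33 kN.
ΣF_x = 0: A_x + 10 = 0 → A_x = -10.00 kN.

A_x = -10.00 kN, A_y = 43.33 kN, C_y = 54.87 kN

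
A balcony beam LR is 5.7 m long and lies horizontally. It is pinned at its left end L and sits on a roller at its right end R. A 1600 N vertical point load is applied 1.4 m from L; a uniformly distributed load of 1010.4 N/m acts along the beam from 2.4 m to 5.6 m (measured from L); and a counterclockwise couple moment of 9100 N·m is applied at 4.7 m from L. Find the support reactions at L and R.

L_x = 0, L_y = 3768 N, R_y = 1065 N

Resultant of the distributed load: 1010.4 × 3.2 = 3233.28 N at 4 m from L.
Taking moments about L: R_y·5.7 − 1600·1.4 − (1010.4·3.2)·4 + 9100 = 0 → R_y = 6073.12/5.7 = 1065.46 ≈ 1065 N.
ΣF_y = 0: L_y + 1065.46 − 1600 − 1010.4·3.2 = 0 → L_y = 3768 N.
ΣF_x = 0: no horizontal applied forces, so L_x = 0.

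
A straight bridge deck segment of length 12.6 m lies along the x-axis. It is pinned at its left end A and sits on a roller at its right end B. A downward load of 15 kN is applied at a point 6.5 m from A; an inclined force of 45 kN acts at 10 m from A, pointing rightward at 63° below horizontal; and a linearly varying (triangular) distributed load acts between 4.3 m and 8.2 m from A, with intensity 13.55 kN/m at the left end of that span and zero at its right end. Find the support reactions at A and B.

A_x = -20.43 kN, A_y = 30.21 kN, B_y = 51.30 kN

Resultant of the triangular load: ½ × 13.55 × 3.9 = 26.4225 kN, acting at 5.6 m from A (one-third of the span from the peak).
Taking moments about A: B_y·12.6 − 15·6.5 − 45·sin63°·10 − (½·13.55·3.9)·5.6 = 0 → B_y = 646.419/12.6 = 51.3031 ≈ 51.30 kN.
ΣF_y = 0: A_y + 51.3031 − 15 − 45·sin63° − ½·13.55·3.9 = 0 → A_y = 30.21 kN.
ΣF_x = 0: A_x + 45·cos63° = 0 → A_x = -20.43 kN.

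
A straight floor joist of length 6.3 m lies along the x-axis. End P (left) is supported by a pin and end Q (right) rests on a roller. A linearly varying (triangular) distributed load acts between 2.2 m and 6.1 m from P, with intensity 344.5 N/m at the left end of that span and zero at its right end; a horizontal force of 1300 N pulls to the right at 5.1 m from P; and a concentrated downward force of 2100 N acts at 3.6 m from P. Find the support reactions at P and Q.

Resultant of the triangular load: ½ × 344.5 × 3.9 = 671.775 N, acting at 3.5 m from P (one-third of the span from the peak).
Taking moments about P: Q_y·6.3 − (½·344.5·3.9)·3.5 − 2100·3.6 = 0 → Q_y = 9911.2125/6.3 = 1573.21 ≈ 1573 N.
ΣF_y = 0: P_y + 1573.21 − ½·344.5·3.9 − 2100 = 0 → P_y = 1199 N.
ΣF_x = 0: P_x + 1300 = 0 → P_x = -1300 N.

P_x = -1300 N, P_y = 1199 N, Q_y = 1573 N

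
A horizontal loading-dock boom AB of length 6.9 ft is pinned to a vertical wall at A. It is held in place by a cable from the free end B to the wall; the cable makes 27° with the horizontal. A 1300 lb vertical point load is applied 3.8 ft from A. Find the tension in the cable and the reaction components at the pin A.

ΣM about A: T·sin27°·6.9 − 1300·3.8 = 0 → T = 4940/(6.9·0.45399) = 1577 lb.
ΣF_x = 0: A_x − T·cos27° = 0 → A_x = 1577 × 0.891007 = 1405 lb.
ΣF_y = 0: A_y + T·sin27° − 1300 = 0 → A_y = 1300 − 1577 × 0.45399 = 584.1 lb.

T = 1577 lb, A_x = 1405 lb, A_y = 584.1 lb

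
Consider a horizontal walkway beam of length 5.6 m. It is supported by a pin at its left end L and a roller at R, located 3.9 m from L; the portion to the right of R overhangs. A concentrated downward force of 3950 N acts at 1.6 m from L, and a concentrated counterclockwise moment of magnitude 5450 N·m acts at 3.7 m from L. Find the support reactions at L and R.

ΣM about L: R_y·3.9 − 3950·1.6 + 5450 = 0 → R_y = 870/3.9 = 223.077 ≈ 223.1 N.
ΣF_y = 0: L_y + 223.077 − 3950 = 0 → L_y = 3727 N.
ΣF_x = 0: no horizontal applied forces, so L_x = 0.

L_x = 0, L_y = 3727 N, R_y = 223.1 N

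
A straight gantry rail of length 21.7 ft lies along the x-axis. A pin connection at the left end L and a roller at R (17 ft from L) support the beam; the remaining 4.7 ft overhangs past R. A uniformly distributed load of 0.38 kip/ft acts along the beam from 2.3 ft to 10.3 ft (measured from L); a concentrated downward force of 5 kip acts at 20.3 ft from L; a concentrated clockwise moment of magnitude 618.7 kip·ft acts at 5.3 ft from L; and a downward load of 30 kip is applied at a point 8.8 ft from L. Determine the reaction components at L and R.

L_x = 0, L_y = -20.98 kip, R_y = 59.02 kip

Resultant of the distributed load: 0.38 × 8 = 3.04 kip at 6.3 ft from L.
Taking moments about L: R_y·17 − (0.38·8)·6.3 − 5·20.3 − 618.7 − 30·8.8 = 0 → R_y = 1003.352/17 = 59.0207 ≈ 59.02 kip.
ΣF_y = 0: L_y + 59.0207 − 0.38·8 − 5 − 30 = 0 → L_y = -20.98 kip.
ΣF_x = 0: no horizontal applied forces, so L_x = 0.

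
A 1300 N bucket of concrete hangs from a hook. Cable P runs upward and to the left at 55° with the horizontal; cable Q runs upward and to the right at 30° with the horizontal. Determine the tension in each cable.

ΣF_x = 0: −T_P·cos55° + T_Q·cos30° = 0 → T_Q = 0.662309·T_P.
ΣF_y = 0: T_P·sin55° + T_Q·sin30° = 1300.
Substitute: T_P·(0.819152 + 0.662309·0.5) = 1300 → T_P = 1130.13 ≈ 1130 N.
Then T_Q = 0.662309 × 1130.13 = 748.5 N.

T_P = 1130 N, T_Q = 748.5 N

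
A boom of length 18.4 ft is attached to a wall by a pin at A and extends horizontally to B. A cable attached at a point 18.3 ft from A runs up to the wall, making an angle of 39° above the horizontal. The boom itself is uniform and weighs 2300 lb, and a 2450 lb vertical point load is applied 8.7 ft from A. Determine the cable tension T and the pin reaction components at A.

T = 3688 lb, A_x = 2866 lb, A_y = 2429 lb

ΣM about A: T·sin39°·18.3 − 2300·9.2 − 2450·8.7 = 0 → T = 42475/(18.3·0.62932) = 3688.17 ≈ 3688 lb.
ΣF_x = 0: A_x − T·cos39° = 0 → A_x = 3688.17 × 0.777146 = 2866 lb.
ΣF_y = 0: A_y + T·sin39° − 2300 − 2450 = 0 → A_y = 4750 − 3688.17 × 0.62932 = 2429 lb.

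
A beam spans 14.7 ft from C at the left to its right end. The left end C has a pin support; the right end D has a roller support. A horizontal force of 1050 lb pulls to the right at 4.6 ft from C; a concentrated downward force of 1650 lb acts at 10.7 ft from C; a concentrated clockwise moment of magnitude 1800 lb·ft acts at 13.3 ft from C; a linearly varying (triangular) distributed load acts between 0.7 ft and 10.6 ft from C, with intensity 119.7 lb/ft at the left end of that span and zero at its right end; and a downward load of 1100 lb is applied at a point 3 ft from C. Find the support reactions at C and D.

Resultant of the triangular load: ½ × 119.7 × 9.9 = 592.515 lb, acting at 4 ft from C (one-third of the span from the peak).
Taking moments about C: D_y·14.7 − 1650·10.7 − 1800 − (½·119.7·9.9)·4 − 1100·3 = 0 → D_y = 25125.06/14.7 = 1709.19 ≈ 1709 lb.
ΣF_y = 0: C_y + 1709.19 − 1650 − ½·119.7·9.9 − 1100 = 0 → C_y = 1633 lb.
ΣF_x = 0: C_x + 1050 = 0 → C_x = -1050 lb.

C_x = -1050 lb, C_y = 1633 lb, D_y = 1709 lb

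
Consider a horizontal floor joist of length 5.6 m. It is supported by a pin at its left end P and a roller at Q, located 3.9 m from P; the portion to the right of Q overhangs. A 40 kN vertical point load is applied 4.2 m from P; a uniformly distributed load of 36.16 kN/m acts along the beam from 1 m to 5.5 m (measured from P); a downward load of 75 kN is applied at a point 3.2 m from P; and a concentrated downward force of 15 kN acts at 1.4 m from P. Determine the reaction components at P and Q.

Resultant of the distributed load: 36.16 × 4.5 = 162.72 kN at 3.25 m from P.
Moments about P: Q_y·3.9 − 40·4.2 − (36.16·4.5)·3.25 − 75·3.2 − 15·1.4 = 0 → Q_y = 957.84/3.9 = 245.6 kN.
ΣF_y = 0: P_y + 245.6 − 40 − 36.16·4.5 − 75 − 15 = 0 → P_y = 47.12 kN.
ΣF_x = 0: no horizontal applied forces, so P_x = 0.

P_x = 0, P_y = 47.12 kN, Q_y = 245.6 kN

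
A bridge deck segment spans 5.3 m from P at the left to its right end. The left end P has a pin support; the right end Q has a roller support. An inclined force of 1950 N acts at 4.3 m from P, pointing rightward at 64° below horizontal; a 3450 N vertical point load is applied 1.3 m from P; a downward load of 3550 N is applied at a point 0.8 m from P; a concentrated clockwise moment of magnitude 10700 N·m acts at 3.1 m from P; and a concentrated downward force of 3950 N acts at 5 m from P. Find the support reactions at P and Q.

P_x = -854.8 N, P_y = 4153 N, Q_y = 8549 N

Moments about P: Q_y·5.3 − 1950·sin64°·4.3 − 3450·1.3 − 3550·0.8 − 10700 − 3950·5 = 0 → Q_y = 45311.4/5.3 = 8549.32 ≈ 8549 N.
ΣF_y = 0: P_y + 8549.32 − 1950·sin64° − 3450 − 3550 − 3950 = 0 → P_y = 4153 N.
ΣF_x = 0: P_x + 1950·cos64° = 0 → P_x = -854.8 N.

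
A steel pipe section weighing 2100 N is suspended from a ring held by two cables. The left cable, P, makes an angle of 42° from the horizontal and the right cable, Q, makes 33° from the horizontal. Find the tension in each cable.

T_P = 1823 N, T_Q = 1616 N

ΣF_x = 0: −T_P·cos42° + T_Q·cos33° = 0 → T_Q = 0.886099·T_P.
ΣF_y = 0: T_P·sin42° + T_Q·sin33° = 2100.
Substitute: T_P·(0.669131 + 0.886099·0.544639) = 2100 → T_P = 1823.34 ≈ 1823 N.
Then T_Q = 0.886099 × 1823.34 = 1616 N.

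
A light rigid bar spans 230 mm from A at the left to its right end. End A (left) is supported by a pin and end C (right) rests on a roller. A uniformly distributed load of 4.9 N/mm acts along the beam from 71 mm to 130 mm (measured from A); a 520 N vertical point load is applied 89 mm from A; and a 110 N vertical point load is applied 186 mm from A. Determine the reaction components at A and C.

Resultant of the distributed load: 4.9 × 59 = 289.1 N at 100.5 mm from A.
Taking moments about A: C_y·230 − (4.9·59)·100.5 − 520·89 − 110·186 = 0 → C_y = 95794.55/230 = 416.498 ≈ 416.5 N.
ΣF_y = 0: A_y + 416.498 − 4.9·59 − 520 − 110 = 0 → A_y = 502.6 N.
ΣF_x = 0: no horizontal applied forces, so A_x = 0.

A_x = 0, A_y = 502.6 N, C_y = 416.5 N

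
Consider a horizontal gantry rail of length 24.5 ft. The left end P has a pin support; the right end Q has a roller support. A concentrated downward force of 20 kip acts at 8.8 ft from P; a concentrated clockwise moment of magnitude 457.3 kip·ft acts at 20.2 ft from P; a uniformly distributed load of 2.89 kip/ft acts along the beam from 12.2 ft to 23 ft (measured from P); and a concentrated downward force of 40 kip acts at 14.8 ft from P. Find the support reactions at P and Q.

P_x = 0, P_y = 18.78 kip, Q_y = 72.43 kip

Resultant of the distributed load: 2.89 × 10.8 = 31.212 kip at 17.6 ft from P.
Taking moments about P: Q_y·24.5 − 20·8.8 − 457.3 − (2.89·10.8)·17.6 − 40·14.8 = 0 → Q_y = 1774.6312/24.5 = 72.4339 ≈ 72.43 kip.
ΣF_y = 0: P_y + 72.4339 − 20 − 2.89·10.8 − 40 = 0 → P_y = 18.78 kip.
ΣF_x = 0: no horizontal applied forces, so P_x = 0.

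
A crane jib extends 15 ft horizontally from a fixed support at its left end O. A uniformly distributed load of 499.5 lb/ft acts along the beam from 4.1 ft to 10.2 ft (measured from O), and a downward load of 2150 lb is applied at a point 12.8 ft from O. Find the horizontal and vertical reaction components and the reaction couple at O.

O_x = 0, O_y = 5197 lb, M_O = 49310 lb·ft

Resultant of the distributed load: 499.5 × 6.1 = 3046.95 lb at 7.15 ft from O.
ΣF_x = 0: O_x = 0.
ΣF_y = 0: O_y − 499.5·6.1 − 2150 = 0 → O_y = 5197 lb.
ΣM about O: M_O − (499.5·6.1)·7.15 − 2150·12.8 = 0 → M_O = 49310 lb·ft.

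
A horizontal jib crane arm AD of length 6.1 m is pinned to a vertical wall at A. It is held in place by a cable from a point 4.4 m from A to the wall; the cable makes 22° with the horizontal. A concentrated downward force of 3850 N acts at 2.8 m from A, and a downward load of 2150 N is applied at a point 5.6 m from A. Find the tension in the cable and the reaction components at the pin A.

T = 13840 N, A_x = 12840 N, A_y = 813.6 N

ΣM about A: T·sin22°·4.4 − 3850·2.8 − 2150·5.6 = 0 → T = 22820/(4.4·0.374607) = 13844.8 ≈ 13840 N.
ΣF_x = 0: A_x − T·cos22° = 0 → A_x = 13844.8 × 0.927184 = 12840 N.
ΣF_y = 0: A_y + T·sin22° − 3850 − 2150 = 0 → A_y = 6000 − 13844.8 × 0.374607 = 813.6 N.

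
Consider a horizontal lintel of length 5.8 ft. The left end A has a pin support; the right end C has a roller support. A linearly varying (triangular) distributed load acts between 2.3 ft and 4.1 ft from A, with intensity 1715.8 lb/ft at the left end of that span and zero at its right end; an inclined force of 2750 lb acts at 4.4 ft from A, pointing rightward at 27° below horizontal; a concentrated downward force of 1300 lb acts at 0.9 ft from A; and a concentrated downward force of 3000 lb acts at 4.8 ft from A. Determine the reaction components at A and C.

Resultant of the triangular load: ½ × 1715.8 × 1.8 = 1544.22 lb, acting at 2.9 ft from A (one-third of the span from the peak).
Moments about A: C_y·5.8 − (½·1715.8·1.8)·2.9 − 2750·sin27°·4.4 − 1300·0.9 − 3000·4.8 = 0 → C_y = 25541.5/5.8 = 4403.71 ≈ 4404 lb.
ΣF_y = 0: A_y + 4403.71 − ½·1715.8·1.8 − 2750·sin27° − 1300 − 3000 = 0 → A_y = 2689 lb.
ΣF_x = 0: A_x + 2750·cos27° = 0 → A_x = -2450 lb.

A_x = -2450 lb, A_y = 2689 lb, C_y = 4404 lb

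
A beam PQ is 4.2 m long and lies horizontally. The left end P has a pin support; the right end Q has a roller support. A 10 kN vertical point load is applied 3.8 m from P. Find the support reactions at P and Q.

ΣM about P: Q_y·4.2 − 10·3.8 = 0 → Q_y = 38/4.2 = 9.04762 ≈ 9.048 kN.
ΣF_y = 0: P_y + 9.04762 − 10 = 0 → P_y = 0.9524 kN.
ΣF_x = 0: no horizontal applied forces, so P_x = 0.

P_x = 0, P_y = 0.9524 kN, Q_y = 9.048 kN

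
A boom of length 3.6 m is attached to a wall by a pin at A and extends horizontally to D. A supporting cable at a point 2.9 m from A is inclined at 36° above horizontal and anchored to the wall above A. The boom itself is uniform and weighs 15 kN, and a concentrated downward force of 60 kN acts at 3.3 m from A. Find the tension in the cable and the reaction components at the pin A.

ΣM about A: T·sin36°·2.9 − 15·1.8 − 60·3.3 = 0 → T = 225/(2.9·0.587785) = 131.998 ≈ 132.0 kN.
ΣF_x = 0: A_x − T·cos36° = 0 → A_x = 131.998 × 0.809017 = 106.8 kN.
ΣF_y = 0: A_y + T·sin36° − 15 − 60 = 0 → A_y = 75 − 131.998 × 0.587785 = -2.586 kN.

T = 132.0 kN, A_x = 106.8 kN, A_y = -2.586 kN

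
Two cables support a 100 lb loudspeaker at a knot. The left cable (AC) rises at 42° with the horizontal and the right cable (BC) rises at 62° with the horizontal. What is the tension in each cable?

ΣF_x = 0: −T_AC·cos42° + T_BC·cos62° = 0 → T_BC = 1.58294·T_AC.
ΣF_y = 0: T_AC·sin42° + T_BC·sin62° = 100.
Substitute: T_AC·(0.669131 + 1.58294·0.882948) = 100 → T_AC = 48.3843 ≈ 48.38 lb.
Then T_BC = 1.58294 × 48.3843 = 76.59 lb.

T_AC = 48.38 lb, T_BC = 76.59 lb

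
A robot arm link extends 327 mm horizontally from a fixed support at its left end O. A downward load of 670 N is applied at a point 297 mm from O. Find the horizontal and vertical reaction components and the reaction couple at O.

O_x = 0, O_y = 670.0 N, M_O = 199000 N·mm

ΣF_x = 0: O_x = 0.
ΣF_y = 0: O_y − 670 = 0 → O_y = 670.0 N.
ΣM about O: M_O − 670·297 = 0 → M_O = 199000 N·mm.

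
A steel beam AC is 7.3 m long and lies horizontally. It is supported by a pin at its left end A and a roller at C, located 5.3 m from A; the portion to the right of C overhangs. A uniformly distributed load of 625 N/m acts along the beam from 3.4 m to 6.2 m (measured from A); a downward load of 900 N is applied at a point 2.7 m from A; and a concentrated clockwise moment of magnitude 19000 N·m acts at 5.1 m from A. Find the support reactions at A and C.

Resultant of the distributed load: 625 × 2.8 = 1750 N at 4.8 m from A.
Moments about A: C_y·5.3 − (625·2.8)·4.8 − 900·2.7 − 19000 = 0 → C_y = 29830/5.3 = 5628.3 ≈ 5628 N.
ΣF_y = 0: A_y + 5628.3 − 625·2.8 − 900 = 0 → A_y = -2978 N.
ΣF_x = 0: no horizontal applied forces, so A_x = 0.

A_x = 0, A_y = -2978 N, C_y = 5628 N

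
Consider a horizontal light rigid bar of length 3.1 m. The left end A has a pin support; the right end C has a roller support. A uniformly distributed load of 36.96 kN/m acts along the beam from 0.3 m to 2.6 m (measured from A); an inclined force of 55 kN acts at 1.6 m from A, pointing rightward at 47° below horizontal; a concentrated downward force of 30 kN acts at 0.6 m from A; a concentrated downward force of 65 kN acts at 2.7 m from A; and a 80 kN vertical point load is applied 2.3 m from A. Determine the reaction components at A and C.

A_x = -37.51 kN, A_y = 117.9 kN, C_y = 182.3 kN

Resultant of the distributed load: 36.96 × 2.3 = 85.008 kN at 1.45 m from A.
Taking moments about A: C_y·3.1 − (36.96·2.3)·1.45 − 55·sin47°·1.6 − 30·0.6 − 65·2.7 − 80·2.3 = 0 → C_y = 565.121/3.1 = 182.297 ≈ 182.3 kN.
ΣF_y = 0: A_y + 182.297 − 36.96·2.3 − 55·sin47° − 30 − 65 − 80 = 0 → A_y = 117.9 kN.
ΣF_x = 0: A_x + 55·cos47° = 0 → A_x = -37.51 kN.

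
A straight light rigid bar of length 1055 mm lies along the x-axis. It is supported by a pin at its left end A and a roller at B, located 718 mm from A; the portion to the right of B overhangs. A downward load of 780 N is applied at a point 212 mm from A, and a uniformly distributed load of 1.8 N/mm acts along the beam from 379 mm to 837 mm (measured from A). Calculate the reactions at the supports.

Resultant of the distributed load: 1.8 × 458 = 824.4 N at 608 mm from A.
Taking moments about A: B_y·718 − 780·212 − (1.8·458)·608 = 0 → B_y = 666595.2/718 = 928.406 ≈ 928.4 N.
ΣF_y = 0: A_y + 928.406 − 780 − 1.8·458 = 0 → A_y = 676.0 N.
ΣF_x = 0: no horizontal applied forces, so A_x = 0.

A_x = 0, A_y = 676.0 N, B_y = 928.4 N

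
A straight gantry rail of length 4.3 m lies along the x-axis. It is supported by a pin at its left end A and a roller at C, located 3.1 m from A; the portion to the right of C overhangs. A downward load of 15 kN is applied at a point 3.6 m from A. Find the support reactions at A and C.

A_x = 0, A_y = -2.419 kN, C_y = 17.42 kN

Moments about A: C_y·3.1 − 15·3.6 = 0 → C_y = 54/3.1 = 17.4194 ≈ 17.42 kN.
ΣF_y = 0: A_y + 17.4194 − 15 = 0 → A_y = -2.419 kN.
ΣF_x = 0: no horizontal applied forces, so A_x = 0.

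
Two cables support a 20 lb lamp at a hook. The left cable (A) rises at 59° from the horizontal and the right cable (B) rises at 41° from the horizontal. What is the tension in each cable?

T_A = 15.33 lb, T_B = 10.46 lb

ΣF_x = 0: −T_A·cos59° + T_B·cos41° = 0 → T_B = 0.682432·T_A.
ΣF_y = 0: T_A·sin59° + T_B·sin41° = 20.
Substitute: T_A·(0.857167 + 0.682432·0.656059) = 20 → T_A = 15.327 ≈ 15.33 lb.
Then T_B = 0.682432 × 15.327 = 10.46 lb.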